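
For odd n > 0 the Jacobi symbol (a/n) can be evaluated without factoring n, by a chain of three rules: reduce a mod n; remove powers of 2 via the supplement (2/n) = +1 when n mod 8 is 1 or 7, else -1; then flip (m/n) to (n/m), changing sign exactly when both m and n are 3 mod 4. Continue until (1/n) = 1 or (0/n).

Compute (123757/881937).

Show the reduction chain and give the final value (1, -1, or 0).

-1

reciprocity: (123757/881937) = +1·(881937/123757) since 123757 mod 4 = 1, 881937 mod 4 = 1; sign now +1
(881937/123757) = (15638/123757)   [reduce mod 123757]
15638 = 2^1·7819; (2/123757) = -1 since 123757 mod 8 = 5, so (15638/123757) = (-1)^1·(7819/123757); sign now -1
reciprocity: (7819/123757) = +1·(123757/7819) since 7819 mod 4 = 3, 123757 mod 4 = 1; sign now -1
(123757/7819) = (6472/7819)   [reduce mod 7819]
6472 = 2^3·809; (2/7819) = -1 since 7819 mod 8 = 3, so (6472/7819) = (-1)^3·(809/7819); sign now +1
reciprocity: (809/7819) = +1·(7819/809) since 809 mod 4 = 1, 7819 mod 4 = 3; sign now +1
(7819/809) = (538/809)   [reduce mod 809]
538 = 2^1·269; (2/809) = +1 since 809 mod 8 = 1, so (538/809) = (+1)^1·(269/809); sign now +1
reciprocity: (269/809) = +1·(809/269) since 269 mod 4 = 1, 809 mod 4 = 1; sign now +1
(809/269) = (2/269)   [reduce mod 269]
2 = 2^1·1; (2/269) = -1 since 269 mod 8 = 5, so (2/269) = (-1)^1·(1/269); sign now -1
(1/269) = 1; final value = sign = -1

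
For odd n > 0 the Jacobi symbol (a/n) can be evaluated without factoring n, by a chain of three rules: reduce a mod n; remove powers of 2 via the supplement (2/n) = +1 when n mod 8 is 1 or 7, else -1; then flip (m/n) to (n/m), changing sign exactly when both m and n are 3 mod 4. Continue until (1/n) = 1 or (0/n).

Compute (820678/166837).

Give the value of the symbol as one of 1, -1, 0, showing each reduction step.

1

(820678/166837): 820678 mod 166837 = 153330, so (820678/166837) = (153330/166837)
factor out 2^1: 153330 = 2^1·76665; with 166837 mod 8 = 5, (2/166837) = -1; sign now -1; continue with (76665/166837)
flip (76665/166837) -> (166837/76665): both odd, 76665 mod 4 = 1, 166837 mod 4 = 1, so the flip contributes +1; sign now -1
(166837/76665): 166837 mod 76665 = 13507, so (166837/76665) = (13507/76665)
flip (13507/76665) -> (76665/13507): both odd, 13507 mod 4 = 3, 76665 mod 4 = 1, so the flip contributes +1; sign now -1
(76665/13507): 76665 mod 13507 = 9130, so (76665/13507) = (9130/13507)
factor out 2^1: 9130 = 2^1·4565; with 13507 mod 8 = 3, (2/13507) = -1; sign now +1; continue with (4565/13507)
flip (4565/13507) -> (13507/4565): both odd, 4565 mod 4 = 1, 13507 mod 4 = 3, so the flip contributes +1; sign now +1
(13507/4565): 13507 mod 4565 = 4377, so (13507/4565) = (4377/4565)
flip (4377/4565) -> (4565/4377): both odd, 4377 mod 4 = 1, 4565 mod 4 = 1, so the flip contributes +1; sign now +1
(4565/4377): 4565 mod 4377 = 188, so (4565/4377) = (188/4377)
factor out 2^2: 188 = 2^2·47; with 4377 mod 8 = 1, (2/4377) = +1; sign now +1; continue with (47/4377)
flip (47/4377) -> (4377/47): both odd, 47 mod 4 = 3, 4377 mod 4 = 1, so the flip contributes +1; sign now +1
(4377/47): 4377 mod 47 = 6, so (4377/47) = (6/47)
factor out 2^1: 6 = 2^1·3; with 47 mod 8 = 7, (2/47) = +1; sign now +1; continue with (3/47)
flip (3/47) -> (47/3): both odd, 3 mod 4 = 3, 47 mod 4 = 3, so the flip contributes -1; sign now -1
(47/3): 47 mod 3 = 2, so (47/3) = (2/3)
factor out 2^1: 2 = 2^1·1; with 3 mod 8 = 3, (2/3) = -1; sign now +1; continue with (1/3)
reached (1/3) = 1, so the symbol is +1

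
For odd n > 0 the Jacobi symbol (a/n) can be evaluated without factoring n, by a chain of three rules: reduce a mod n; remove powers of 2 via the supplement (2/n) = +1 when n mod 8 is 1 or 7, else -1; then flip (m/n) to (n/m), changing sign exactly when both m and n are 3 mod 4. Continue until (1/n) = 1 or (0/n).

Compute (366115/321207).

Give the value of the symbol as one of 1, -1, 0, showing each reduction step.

1

(366115/321207) = (44908/321207)   [reduce mod 321207]
44908 = 2^2·11227; (2/321207) = +1 since 321207 mod 8 = 7, so (44908/321207) = (+1)^2·(11227/321207); sign now +1
reciprocity: (11227/321207) = -1·(321207/11227) since 11227 mod 4 = 3, 321207 mod 4 = 3; sign now -1
(321207/11227) = (6851/11227)   [reduce mod 11227]
reciprocity: (6851/11227) = -1·(11227/6851) since 6851 mod 4 = 3, 11227 mod 4 = 3; sign now +1
(11227/6851) = (4376/6851)   [reduce mod 6851]
4376 = 2^3·547; (2/6851) = -1 since 6851 mod 8 = 3, so (4376/6851) = (-1)^3·(547/6851); sign now -1
reciprocity: (547/6851) = -1·(6851/547) since 547 mod 4 = 3, 6851 mod 4 = 3; sign now +1
(6851/547) = (287/547)   [reduce mod 547]
reciprocity: (287/547) = -1·(547/287) since 287 mod 4 = 3, 547 mod 4 = 3; sign now -1
(547/287) = (260/287)   [reduce mod 287]
260 = 2^2·65; (2/287) = +1 since 287 mod 8 = 7, so (260/287) = (+1)^2·(65/287); sign now -1
reciprocity: (65/287) = +1·(287/65) since 65 mod 4 = 1, 287 mod 4 = 3; sign now -1
(287/65) = (27/65)   [reduce mod 65]
reciprocity: (27/65) = +1·(65/27) since 27 mod 4 = 3, 65 mod 4 = 1; sign now -1
(65/27) = (11/27)   [reduce mod 27]
reciprocity: (11/27) = -1·(27/11) since 11 mod 4 = 3, 27 mod 4 = 3; sign now +1
(27/11) = (5/11)   [reduce mod 11]
reciprocity: (5/11) = +1·(11/5) since 5 mod 4 = 1, 11 mod 4 = 3; sign now +1
(11/5) = (1/5)   [reduce mod 5]
(1/5) = 1; final value = sign = +1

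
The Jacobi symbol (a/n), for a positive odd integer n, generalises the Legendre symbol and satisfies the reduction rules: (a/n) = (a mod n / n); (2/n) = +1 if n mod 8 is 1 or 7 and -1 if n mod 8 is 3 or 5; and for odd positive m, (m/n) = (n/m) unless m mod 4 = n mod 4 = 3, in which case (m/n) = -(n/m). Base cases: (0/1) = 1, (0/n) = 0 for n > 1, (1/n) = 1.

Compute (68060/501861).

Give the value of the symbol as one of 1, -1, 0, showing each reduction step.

68060 = 2^2·17015; (2/501861) = -1 since 501861 mod 8 = 5, so (68060/501861) = (-1)^2·(17015/501861); sign now +1
reciprocity: (17015/501861) = +1·(501861/17015) since 17015 mod 4 = 3, 501861 mod 4 = 1; sign now +1
(501861/17015) = (8426/17015)   [reduce mod 17015]
8426 = 2^1·4213; (2/17015) = +1 since 17015 mod 8 = 7, so (8426/17015) = (+1)^1·(4213/17015); sign now +1
reciprocity: (4213/17015) = +1·(17015/4213) since 4213 mod 4 = 1, 17015 mod 4 = 3; sign now +1
(17015/4213) = (163/4213)   [reduce mod 4213]
reciprocity: (163/4213) = +1·(4213/163) since 163 mod 4 = 3, 4213 mod 4 = 1; sign now +1
(4213/163) = (138/163)   [reduce mod 163]
138 = 2^1·69; (2/163) = -1 since 163 mod 8 = 3, so (138/163) = (-1)^1·(69/163); sign now -1
reciprocity: (69/163) = +1·(163/69) since 69 mod 4 = 1, 163 mod 4 = 3; sign now -1
(163/69) = (25/69)   [reduce mod 69]
reciprocity: (25/69) = +1·(69/25) since 25 mod 4 = 1, 69 mod 4 = 1; sign now -1
(69/25) = (19/25)   [reduce mod 25]
reciprocity: (19/25) = +1·(25/19) since 19 mod 4 = 3, 25 mod 4 = 1; sign now -1
(25/19) = (6/19)   [reduce mod 19]
6 = 2^1·3; (2/19) = -1 since 19 mod 8 = 3, so (6/19) = (-1)^1·(3/19); sign now +1
reciprocity: (3/19) = -1·(19/3) since 3 mod 4 = 3, 19 mod 4 = 3; sign now -1
(19/3) = (1/3)   [reduce mod 3]
(1/3) = 1; final value = sign = -1

-1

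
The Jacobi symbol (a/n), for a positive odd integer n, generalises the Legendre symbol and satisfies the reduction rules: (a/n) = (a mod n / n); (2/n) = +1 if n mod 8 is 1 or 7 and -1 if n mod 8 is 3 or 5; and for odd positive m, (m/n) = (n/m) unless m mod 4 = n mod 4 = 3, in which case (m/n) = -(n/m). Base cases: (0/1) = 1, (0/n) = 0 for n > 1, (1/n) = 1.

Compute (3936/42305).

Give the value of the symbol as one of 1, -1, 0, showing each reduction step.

3936 = 2^5·123; (2/42305) = +1 since 42305 mod 8 = 1, so (3936/42305) = (+1)^5·(123/42305); sign now +1
reciprocity: (123/42305) = +1·(42305/123) since 123 mod 4 = 3, 42305 mod 4 = 1; sign now +1
(42305/123) = (116/123)   [reduce mod 123]
116 = 2^2·29; (2/123) = -1 since 123 mod 8 = 3, so (116/123) = (-1)^2·(29/123); sign now +1
reciprocity: (29/123) = +1·(123/29) since 29 mod 4 = 1, 123 mod 4 = 3; sign now +1
(123/29) = (7/29)   [reduce mod 29]
reciprocity: (7/29) = +1·(29/7) since 7 mod 4 = 3, 29 mod 4 = 1; sign now +1
(29/7) = (1/7)   [reduce mod 7]
(1/7) = 1; final value = sign = +1

1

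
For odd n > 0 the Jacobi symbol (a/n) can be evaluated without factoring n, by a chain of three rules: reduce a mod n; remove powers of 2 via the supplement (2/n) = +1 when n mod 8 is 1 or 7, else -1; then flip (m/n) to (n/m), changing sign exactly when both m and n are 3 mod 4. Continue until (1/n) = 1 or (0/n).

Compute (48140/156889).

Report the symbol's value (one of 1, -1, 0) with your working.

48140 = 2^2·12035; (2/156889) = +1 since 156889 mod 8 = 1, so (48140/156889) = (+1)^2·(12035/156889); sign now +1
reciprocity: (12035/156889) = +1·(156889/12035) since 12035 mod 4 = 3, 156889 mod 4 = 1; sign now +1
(156889/12035) = (434/12035)   [reduce mod 12035]
434 = 2^1·217; (2/12035) = -1 since 12035 mod 8 = 3, so (434/12035) = (-1)^1·(217/12035); sign now -1
reciprocity: (217/12035) = +1·(12035/217) since 217 mod 4 = 1, 12035 mod 4 = 3; sign now -1
(12035/217) = (100/217)   [reduce mod 217]
100 = 2^2·25; (2/217) = +1 since 217 mod 8 = 1, so (100/217) = (+1)^2·(25/217); sign now -1
reciprocity: (25/217) = +1·(217/25) since 25 mod 4 = 1, 217 mod 4 = 1; sign now -1
(217/25) = (17/25)   [reduce mod 25]
reciprocity: (17/25) = +1·(25/17) since 17 mod 4 = 1, 25 mod 4 = 1; sign now -1
(25/17) = (8/17)   [reduce mod 17]
8 = 2^3·1; (2/17) = +1 since 17 mod 8 = 1, so (8/17) = (+1)^3·(1/17); sign now -1
(1/17) = 1; final value = sign = -1

-1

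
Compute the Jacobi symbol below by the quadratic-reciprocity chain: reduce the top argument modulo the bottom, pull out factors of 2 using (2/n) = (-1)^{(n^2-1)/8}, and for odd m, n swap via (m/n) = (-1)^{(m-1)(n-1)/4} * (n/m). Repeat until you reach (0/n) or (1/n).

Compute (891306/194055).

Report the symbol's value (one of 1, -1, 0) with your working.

0

(891306/194055): 891306 mod 194055 = 115086, so (891306/194055) = (115086/194055)
factor out 2^1: 115086 = 2^1·57543; with 194055 mod 8 = 7, (2/194055) = +1; sign now +1; continue with (57543/194055)
flip (57543/194055) -> (194055/57543): both odd, 57543 mod 4 = 3, 194055 mod 4 = 3, so the flip contributes -1; sign now -1
(194055/57543): 194055 mod 57543 = 21426, so (194055/57543) = (21426/57543)
factor out 2^1: 21426 = 2^1·10713; with 57543 mod 8 = 7, (2/57543) = +1; sign now -1; continue with (10713/57543)
flip (10713/57543) -> (57543/10713): both odd, 10713 mod 4 = 1, 57543 mod 4 = 3, so the flip contributes +1; sign now -1
(57543/10713): 57543 mod 10713 = 3978, so (57543/10713) = (3978/10713)
factor out 2^1: 3978 = 2^1·1989; with 10713 mod 8 = 1, (2/10713) = +1; sign now -1; continue with (1989/10713)
flip (1989/10713) -> (10713/1989): both odd, 1989 mod 4 = 1, 10713 mod 4 = 1, so the flip contributes +1; sign now -1
(10713/1989): 10713 mod 1989 = 768, so (10713/1989) = (768/1989)
factor out 2^8: 768 = 2^8·3; with 1989 mod 8 = 5, (2/1989) = -1; sign now -1; continue with (3/1989)
flip (3/1989) -> (1989/3): both odd, 3 mod 4 = 3, 1989 mod 4 = 1, so the flip contributes +1; sign now -1
(1989/3): 1989 mod 3 = 0, so (1989/3) = (0/3)
reached (0/3); gcd(a, n) > 1, so (0/3) = 0 and the symbol is 0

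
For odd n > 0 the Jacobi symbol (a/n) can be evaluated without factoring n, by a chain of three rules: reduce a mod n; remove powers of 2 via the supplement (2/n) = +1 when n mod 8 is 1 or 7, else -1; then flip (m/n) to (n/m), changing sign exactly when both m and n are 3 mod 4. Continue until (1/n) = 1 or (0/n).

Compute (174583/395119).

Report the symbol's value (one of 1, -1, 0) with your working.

reciprocity: (174583/395119) = -1·(395119/174583) since 174583 mod 4 = 3, 395119 mod 4 = 3; sign now -1
(395119/174583) = (45953/174583)   [reduce mod 174583]
reciprocity: (45953/174583) = +1·(174583/45953) since 45953 mod 4 = 1, 174583 mod 4 = 3; sign now -1
(174583/45953) = (36724/45953)   [reduce mod 45953]
36724 = 2^2·9181; (2/45953) = +1 since 45953 mod 8 = 1, so (36724/45953) = (+1)^2·(9181/45953); sign now -1
reciprocity: (9181/45953) = +1·(45953/9181) since 9181 mod 4 = 1, 45953 mod 4 = 1; sign now -1
(45953/9181) = (48/9181)   [reduce mod 9181]
48 = 2^4·3; (2/9181) = -1 since 9181 mod 8 = 5, so (48/9181) = (-1)^4·(3/9181); sign now -1
reciprocity: (3/9181) = +1·(9181/3) since 3 mod 4 = 3, 9181 mod 4 = 1; sign now -1
(9181/3) = (1/3)   [reduce mod 3]
(1/3) = 1; final value = sign = -1

-1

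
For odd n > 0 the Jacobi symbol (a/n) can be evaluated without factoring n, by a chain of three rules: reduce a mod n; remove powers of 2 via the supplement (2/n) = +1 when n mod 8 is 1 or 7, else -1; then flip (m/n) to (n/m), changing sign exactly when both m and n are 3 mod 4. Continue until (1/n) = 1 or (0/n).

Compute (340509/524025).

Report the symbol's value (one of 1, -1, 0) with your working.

flip (340509/524025) -> (524025/340509): both odd, 340509 mod 4 = 1, 524025 mod 4 = 1, so the flip contributes +1; sign now +1
(524025/340509): 524025 mod 340509 = 183516, so (524025/340509) = (183516/340509)
factor out 2^2: 183516 = 2^2·45879; with 340509 mod 8 = 5, (2/340509) = -1; sign now +1; continue with (45879/340509)
flip (45879/340509) -> (340509/45879): both odd, 45879 mod 4 = 3, 340509 mod 4 = 1, so the flip contributes +1; sign now +1
(340509/45879): 340509 mod 45879 = 19356, so (340509/45879) = (19356/45879)
factor out 2^2: 19356 = 2^2·4839; with 45879 mod 8 = 7, (2/45879) = +1; sign now +1; continue with (4839/45879)
flip (4839/45879) -> (45879/4839): both odd, 4839 mod 4 = 3, 45879 mod 4 = 3, so the flip contributes -1; sign now -1
(45879/4839): 45879 mod 4839 = 2328, so (45879/4839) = (2328/4839)
factor out 2^3: 2328 = 2^3·291; with 4839 mod 8 = 7, (2/4839) = +1; sign now -1; continue with (291/4839)
flip (291/4839) -> (4839/291): both odd, 291 mod 4 = 3, 4839 mod 4 = 3, so the flip contributes -1; sign now +1
(4839/291): 4839 mod 291 = 183, so (4839/291) = (183/291)
flip (183/291) -> (291/183): both odd, 183 mod 4 = 3, 291 mod 4 = 3, so the flip contributes -1; sign now -1
(291/183): 291 mod 183 = 108, so (291/183) = (108/183)
factor out 2^2: 108 = 2^2·27; with 183 mod 8 = 7, (2/183) = +1; sign now -1; continue with (27/183)
flip (27/183) -> (183/27): both odd, 27 mod 4 = 3, 183 mod 4 = 3, so the flip contributes -1; sign now +1
(183/27): 183 mod 27 = 21, so (183/27) = (21/27)
flip (21/27) -> (27/21): both odd, 21 mod 4 = 1, 27 mod 4 = 3, so the flip contributes +1; sign now +1
(27/21): 27 mod 21 = 6, so (27/21) = (6/21)
factor out 2^1: 6 = 2^1·3; with 21 mod 8 = 5, (2/21) = -1; sign now -1; continue with (3/21)
flip (3/21) -> (21/3): both odd, 3 mod 4 = 3, 21 mod 4 = 1, so the flip contributes +1; sign now -1
(21/3): 21 mod 3 = 0, so (21/3) = (0/3)
reached (0/3); gcd(a, n) > 1, so (0/3) = 0 and the symbol is 0

0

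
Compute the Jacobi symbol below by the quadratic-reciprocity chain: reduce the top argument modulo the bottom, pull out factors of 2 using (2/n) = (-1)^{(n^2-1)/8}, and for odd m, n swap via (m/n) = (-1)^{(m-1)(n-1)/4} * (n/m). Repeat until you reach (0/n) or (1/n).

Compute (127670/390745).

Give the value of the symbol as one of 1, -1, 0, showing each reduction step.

127670 = 2^1·63835; (2/390745) = +1 since 390745 mod 8 = 1, so (127670/390745) = (+1)^1·(63835/390745); sign now +1
reciprocity: (63835/390745) = +1·(390745/63835) since 63835 mod 4 = 3, 390745 mod 4 = 1; sign now +1
(390745/63835) = (7735/63835)   [reduce mod 63835]
reciprocity: (7735/63835) = -1·(63835/7735) since 7735 mod 4 = 3, 63835 mod 4 = 3; sign now -1
(63835/7735) = (1955/7735)   [reduce mod 7735]
reciprocity: (1955/7735) = -1·(7735/1955) since 1955 mod 4 = 3, 7735 mod 4 = 3; sign now +1
(7735/1955) = (1870/1955)   [reduce mod 1955]
1870 = 2^1·935; (2/1955) = -1 since 1955 mod 8 = 3, so (1870/1955) = (-1)^1·(935/1955); sign now -1
reciprocity: (935/1955) = -1·(1955/935) since 935 mod 4 = 3, 1955 mod 4 = 3; sign now +1
(1955/935) = (85/935)   [reduce mod 935]
reciprocity: (85/935) = +1·(935/85) since 85 mod 4 = 1, 935 mod 4 = 3; sign now +1
(935/85) = (0/85)   [reduce mod 85]
(0/85) = 0   [gcd(a, n) > 1]; final value = 0

0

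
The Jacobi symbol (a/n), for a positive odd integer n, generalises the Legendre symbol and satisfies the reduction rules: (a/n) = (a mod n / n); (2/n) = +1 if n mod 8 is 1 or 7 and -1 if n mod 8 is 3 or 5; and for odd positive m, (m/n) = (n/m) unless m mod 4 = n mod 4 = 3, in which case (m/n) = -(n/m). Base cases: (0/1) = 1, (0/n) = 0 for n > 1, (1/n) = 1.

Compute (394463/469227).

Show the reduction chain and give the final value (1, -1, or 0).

-1

flip (394463/469227) -> (469227/394463): both odd, 394463 mod 4 = 3, 469227 mod 4 = 3, so the flip contributes -1; sign now -1
(469227/394463): 469227 mod 394463 = 74764, so (469227/394463) = (74764/394463)
factor out 2^2: 74764 = 2^2·18691; with 394463 mod 8 = 7, (2/394463) = +1; sign now -1; continue with (18691/394463)
flip (18691/394463) -> (394463/18691): both odd, 18691 mod 4 = 3, 394463 mod 4 = 3, so the flip contributes -1; sign now +1
(394463/18691): 394463 mod 18691 = 1952, so (394463/18691) = (1952/18691)
factor out 2^5: 1952 = 2^5·61; with 18691 mod 8 = 3, (2/18691) = -1; sign now -1; continue with (61/18691)
flip (61/18691) -> (18691/61): both odd, 61 mod 4 = 1, 18691 mod 4 = 3, so the flip contributes +1; sign now -1
(18691/61): 18691 mod 61 = 25, so (18691/61) = (25/61)
flip (25/61) -> (61/25): both odd, 25 mod 4 = 1, 61 mod 4 = 1, so the flip contributes +1; sign now -1
(61/25): 61 mod 25 = 11, so (61/25) = (11/25)
flip (11/25) -> (25/11): both odd, 11 mod 4 = 3, 25 mod 4 = 1, so the flip contributes +1; sign now -1
(25/11): 25 mod 11 = 3, so (25/11) = (3/11)
flip (3/11) -> (11/3): both odd, 3 mod 4 = 3, 11 mod 4 = 3, so the flip contributes -1; sign now +1
(11/3): 11 mod 3 = 2, so (11/3) = (2/3)
factor out 2^1: 2 = 2^1·1; with 3 mod 8 = 3, (2/3) = -1; sign now -1; continue with (1/3)
reached (1/3) = 1, so the symbol is -1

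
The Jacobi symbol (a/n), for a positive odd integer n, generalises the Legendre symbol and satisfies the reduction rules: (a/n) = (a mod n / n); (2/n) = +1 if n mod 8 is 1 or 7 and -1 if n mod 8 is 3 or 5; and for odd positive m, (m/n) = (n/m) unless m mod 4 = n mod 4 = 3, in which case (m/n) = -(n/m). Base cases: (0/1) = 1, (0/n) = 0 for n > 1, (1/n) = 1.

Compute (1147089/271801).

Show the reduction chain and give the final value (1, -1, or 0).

(1147089/271801): 1147089 mod 271801 = 59885, so (1147089/271801) = (59885/271801)
flip (59885/271801) -> (271801/59885): both odd, 59885 mod 4 = 1, 271801 mod 4 = 1, so the flip contributes +1; sign now +1
(271801/59885): 271801 mod 59885 = 32261, so (271801/59885) = (32261/59885)
flip (32261/59885) -> (59885/32261): both odd, 32261 mod 4 = 1, 59885 mod 4 = 1, so the flip contributes +1; sign now +1
(59885/32261): 59885 mod 32261 = 27624, so (59885/32261) = (27624/32261)
factor out 2^3: 27624 = 2^3·3453; with 32261 mod 8 = 5, (2/32261) = -1; sign now -1; continue with (3453/32261)
flip (3453/32261) -> (32261/3453): both odd, 3453 mod 4 = 1, 32261 mod 4 = 1, so the flip contributes +1; sign now -1
(32261/3453): 32261 mod 3453 = 1184, so (32261/3453) = (1184/3453)
factor out 2^5: 1184 = 2^5·37; with 3453 mod 8 = 5, (2/3453) = -1; sign now +1; continue with (37/3453)
flip (37/3453) -> (3453/37): both odd, 37 mod 4 = 1, 3453 mod 4 = 1, so the flip contributes +1; sign now +1
(3453/37): 3453 mod 37 = 12, so (3453/37) = (12/37)
factor out 2^2: 12 = 2^2·3; with 37 mod 8 = 5, (2/37) = -1; sign now +1; continue with (3/37)
flip (3/37) -> (37/3): both odd, 3 mod 4 = 3, 37 mod 4 = 1, so the flip contributes +1; sign now +1
(37/3): 37 mod 3 = 1, so (37/3) = (1/3)
reached (1/3) = 1, so the symbol is +1

1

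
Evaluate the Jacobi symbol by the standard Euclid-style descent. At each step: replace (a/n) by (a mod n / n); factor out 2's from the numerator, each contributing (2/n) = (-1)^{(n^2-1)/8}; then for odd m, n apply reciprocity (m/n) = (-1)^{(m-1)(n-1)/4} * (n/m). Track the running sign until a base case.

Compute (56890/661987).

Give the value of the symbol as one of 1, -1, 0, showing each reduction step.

1

factor out 2^1: 56890 = 2^1·28445; with 661987 mod 8 = 3, (2/661987) = -1; sign now -1; continue with (28445/661987)
flip (28445/661987) -> (661987/28445): both odd, 28445 mod 4 = 1, 661987 mod 4 = 3, so the flip contributes +1; sign now -1
(661987/28445): 661987 mod 28445 = 7752, so (661987/28445) = (7752/28445)
factor out 2^3: 7752 = 2^3·969; with 28445 mod 8 = 5, (2/28445) = -1; sign now +1; continue with (969/28445)
flip (969/28445) -> (28445/969): both odd, 969 mod 4 = 1, 28445 mod 4 = 1, so the flip contributes +1; sign now +1
(28445/969): 28445 mod 969 = 344, so (28445/969) = (344/969)
factor out 2^3: 344 = 2^3·43; with 969 mod 8 = 1, (2/969) = +1; sign now +1; continue with (43/969)
flip (43/969) -> (969/43): both odd, 43 mod 4 = 3, 969 mod 4 = 1, so the flip contributes +1; sign now +1
(969/43): 969 mod 43 = 23, so (969/43) = (23/43)
flip (23/43) -> (43/23): both odd, 23 mod 4 = 3, 43 mod 4 = 3, so the flip contributes -1; sign now -1
(43/23): 43 mod 23 = 20, so (43/23) = (20/23)
factor out 2^2: 20 = 2^2·5; with 23 mod 8 = 7, (2/23) = +1; sign now -1; continue with (5/23)
flip (5/23) -> (23/5): both odd, 5 mod 4 = 1, 23 mod 4 = 3, so the flip contributes +1; sign now -1
(23/5): 23 mod 5 = 3, so (23/5) = (3/5)
flip (3/5) -> (5/3): both odd, 3 mod 4 = 3, 5 mod 4 = 1, so the flip contributes +1; sign now -1
(5/3): 5 mod 3 = 2, so (5/3) = (2/3)
factor out 2^1: 2 = 2^1·1; with 3 mod 8 = 3, (2/3) = -1; sign now +1; continue with (1/3)
reached (1/3) = 1, so the symbol is +1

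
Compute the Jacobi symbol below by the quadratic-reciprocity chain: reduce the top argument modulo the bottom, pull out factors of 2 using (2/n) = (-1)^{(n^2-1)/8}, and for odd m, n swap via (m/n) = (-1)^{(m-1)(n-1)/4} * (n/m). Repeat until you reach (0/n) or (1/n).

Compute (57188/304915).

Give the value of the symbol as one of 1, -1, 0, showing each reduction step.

factor out 2^2: 57188 = 2^2·14297; with 304915 mod 8 = 3, (2/304915) = -1; sign now +1; continue with (14297/304915)
flip (14297/304915) -> (304915/14297): both odd, 14297 mod 4 = 1, 304915 mod 4 = 3, so the flip contributes +1; sign now +1
(304915/14297): 304915 mod 14297 = 4678, so (304915/14297) = (4678/14297)
factor out 2^1: 4678 = 2^1·2339; with 14297 mod 8 = 1, (2/14297) = +1; sign now +1; continue with (2339/14297)
flip (2339/14297) -> (14297/2339): both odd, 2339 mod 4 = 3, 14297 mod 4 = 1, so the flip contributes +1; sign now +1
(14297/2339): 14297 mod 2339 = 263, so (14297/2339) = (263/2339)
flip (263/2339) -> (2339/263): both odd, 263 mod 4 = 3, 2339 mod 4 = 3, so the flip contributes -1; sign now -1
(2339/263): 2339 mod 263 = 235, so (2339/263) = (235/263)
flip (235/263) -> (263/235): both odd, 235 mod 4 = 3, 263 mod 4 = 3, so the flip contributes -1; sign now +1
(263/235): 263 mod 235 = 28, so (263/235) = (28/235)
factor out 2^2: 28 = 2^2·7; with 235 mod 8 = 3, (2/235) = -1; sign now +1; continue with (7/235)
flip (7/235) -> (235/7): both odd, 7 mod 4 = 3, 235 mod 4 = 3, so the flip contributes -1; sign now -1
(235/7): 235 mod 7 = 4, so (235/7) = (4/7)
factor out 2^2: 4 = 2^2·1; with 7 mod 8 = 7, (2/7) = +1; sign now -1; continue with (1/7)
reached (1/7) = 1, so the symbol is -1

-1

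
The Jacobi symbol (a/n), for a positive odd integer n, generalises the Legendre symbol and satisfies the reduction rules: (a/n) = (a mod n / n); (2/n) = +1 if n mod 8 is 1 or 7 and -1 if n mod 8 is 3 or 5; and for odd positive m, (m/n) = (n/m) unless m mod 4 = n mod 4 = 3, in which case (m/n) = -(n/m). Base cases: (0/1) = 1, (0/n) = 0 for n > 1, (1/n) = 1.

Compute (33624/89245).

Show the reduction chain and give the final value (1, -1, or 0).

-1

factor out 2^3: 33624 = 2^3·4203; with 89245 mod 8 = 5, (2/89245) = -1; sign now -1; continue with (4203/89245)
flip (4203/89245) -> (89245/4203): both odd, 4203 mod 4 = 3, 89245 mod 4 = 1, so the flip contributes +1; sign now -1
(89245/4203): 89245 mod 4203 = 982, so (89245/4203) = (982/4203)
factor out 2^1: 982 = 2^1·491; with 4203 mod 8 = 3, (2/4203) = -1; sign now +1; continue with (491/4203)
flip (491/4203) -> (4203/491): both odd, 491 mod 4 = 3, 4203 mod 4 = 3, so the flip contributes -1; sign now -1
(4203/491): 4203 mod 491 = 275, so (4203/491) = (275/491)
flip (275/491) -> (491/275): both odd, 275 mod 4 = 3, 491 mod 4 = 3, so the flip contributes -1; sign now +1
(491/275): 491 mod 275 = 216, so (491/275) = (216/275)
factor out 2^3: 216 = 2^3·27; with 275 mod 8 = 3, (2/275) = -1; sign now -1; continue with (27/275)
flip (27/275) -> (275/27): both odd, 27 mod 4 = 3, 275 mod 4 = 3, so the flip contributes -1; sign now +1
(275/27): 275 mod 27 = 5, so (275/27) = (5/27)
flip (5/27) -> (27/5): both odd, 5 mod 4 = 1, 27 mod 4 = 3, so the flip contributes +1; sign now +1
(27/5): 27 mod 5 = 2, so (27/5) = (2/5)
factor out 2^1: 2 = 2^1·1; with 5 mod 8 = 5, (2/5) = -1; sign now -1; continue with (1/5)
reached (1/5) = 1, so the symbol is -1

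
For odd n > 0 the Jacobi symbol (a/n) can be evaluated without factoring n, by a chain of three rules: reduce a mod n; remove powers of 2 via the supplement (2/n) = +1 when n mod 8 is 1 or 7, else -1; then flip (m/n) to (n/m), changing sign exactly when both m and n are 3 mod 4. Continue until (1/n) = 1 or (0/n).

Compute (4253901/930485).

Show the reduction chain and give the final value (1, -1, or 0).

-1

(4253901/930485): 4253901 mod 930485 = 531961, so (4253901/930485) = (531961/930485)
flip (531961/930485) -> (930485/531961): both odd, 531961 mod 4 = 1, 930485 mod 4 = 1, so the flip contributes +1; sign now +1
(930485/531961): 930485 mod 531961 = 398524, so (930485/531961) = (398524/531961)
factor out 2^2: 398524 = 2^2·99631; with 531961 mod 8 = 1, (2/531961) = +1; sign now +1; continue with (99631/531961)
flip (99631/531961) -> (531961/99631): both odd, 99631 mod 4 = 3, 531961 mod 4 = 1, so the flip contributes +1; sign now +1
(531961/99631): 531961 mod 99631 = 33806, so (531961/99631) = (33806/99631)
factor out 2^1: 33806 = 2^1·16903; with 99631 mod 8 = 7, (2/99631) = +1; sign now +1; continue with (16903/99631)
flip (16903/99631) -> (99631/16903): both odd, 16903 mod 4 = 3, 99631 mod 4 = 3, so the flip contributes -1; sign now -1
(99631/16903): 99631 mod 16903 = 15116, so (99631/16903) = (15116/16903)
factor out 2^2: 15116 = 2^2·3779; with 16903 mod 8 = 7, (2/16903) = +1; sign now -1; continue with (3779/16903)
flip (3779/16903) -> (16903/3779): both odd, 3779 mod 4 = 3, 16903 mod 4 = 3, so the flip contributes -1; sign now +1
(16903/3779): 16903 mod 3779 = 1787, so (16903/3779) = (1787/3779)
flip (1787/3779) -> (3779/1787): both odd, 1787 mod 4 = 3, 3779 mod 4 = 3, so the flip contributes -1; sign now -1
(3779/1787): 3779 mod 1787 = 205, so (3779/1787) = (205/1787)
flip (205/1787) -> (1787/205): both odd, 205 mod 4 = 1, 1787 mod 4 = 3, so the flip contributes +1; sign now -1
(1787/205): 1787 mod 205 = 147, so (1787/205) = (147/205)
flip (147/205) -> (205/147): both odd, 147 mod 4 = 3, 205 mod 4 = 1, so the flip contributes +1; sign now -1
(205/147): 205 mod 147 = 58, so (205/147) = (58/147)
factor out 2^1: 58 = 2^1·29; with 147 mod 8 = 3, (2/147) = -1; sign now +1; continue with (29/147)
flip (29/147) -> (147/29): both odd, 29 mod 4 = 1, 147 mod 4 = 3, so the flip contributes +1; sign now +1
(147/29): 147 mod 29 = 2, so (147/29) = (2/29)
factor out 2^1: 2 = 2^1·1; with 29 mod 8 = 5, (2/29) = -1; sign now -1; continue with (1/29)
reached (1/29) = 1, so the symbol is -1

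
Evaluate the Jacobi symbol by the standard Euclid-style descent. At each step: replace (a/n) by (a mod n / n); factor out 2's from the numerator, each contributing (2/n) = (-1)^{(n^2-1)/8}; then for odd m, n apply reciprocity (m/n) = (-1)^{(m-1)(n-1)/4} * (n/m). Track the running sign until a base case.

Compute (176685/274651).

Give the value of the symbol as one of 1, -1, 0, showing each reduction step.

flip (176685/274651) -> (274651/176685): both odd, 176685 mod 4 = 1, 274651 mod 4 = 3, so the flip contributes +1; sign now +1
(274651/176685): 274651 mod 176685 = 97966, so (274651/176685) = (97966/176685)
factor out 2^1: 97966 = 2^1·48983; with 176685 mod 8 = 5, (2/176685) = -1; sign now -1; continue with (48983/176685)
flip (48983/176685) -> (176685/48983): both odd, 48983 mod 4 = 3, 176685 mod 4 = 1, so the flip contributes +1; sign now -1
(176685/48983): 176685 mod 48983 = 29736, so (176685/48983) = (29736/48983)
factor out 2^3: 29736 = 2^3·3717; with 48983 mod 8 = 7, (2/48983) = +1; sign now -1; continue with (3717/48983)
flip (3717/48983) -> (48983/3717): both odd, 3717 mod 4 = 1, 48983 mod 4 = 3, so the flip contributes +1; sign now -1
(48983/3717): 48983 mod 3717 = 662, so (48983/3717) = (662/3717)
factor out 2^1: 662 = 2^1·331; with 3717 mod 8 = 5, (2/3717) = -1; sign now +1; continue with (331/3717)
flip (331/3717) -> (3717/331): both odd, 331 mod 4 = 3, 3717 mod 4 = 1, so the flip contributes +1; sign now +1
(3717/331): 3717 mod 331 = 76, so (3717/331) = (76/331)
factor out 2^2: 76 = 2^2·19; with 331 mod 8 = 3, (2/331) = -1; sign now +1; continue with (19/331)
flip (19/331) -> (331/19): both odd, 19 mod 4 = 3, 331 mod 4 = 3, so the flip contributes -1; sign now -1
(331/19): 331 mod 19 = 8, so (331/19) = (8/19)
factor out 2^3: 8 = 2^3·1; with 19 mod 8 = 3, (2/19) = -1; sign now +1; continue with (1/19)
reached (1/19) = 1, so the symbol is +1

1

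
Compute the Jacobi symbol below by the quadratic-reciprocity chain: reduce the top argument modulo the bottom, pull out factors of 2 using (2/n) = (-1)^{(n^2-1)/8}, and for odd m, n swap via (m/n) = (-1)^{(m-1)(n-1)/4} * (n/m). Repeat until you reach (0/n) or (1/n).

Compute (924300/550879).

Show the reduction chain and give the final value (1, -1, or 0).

(924300/550879) = (373421/550879)   [reduce mod 550879]
reciprocity: (373421/550879) = +1·(550879/373421) since 373421 mod 4 = 1, 550879 mod 4 = 3; sign now +1
(550879/373421) = (177458/373421)   [reduce mod 373421]
177458 = 2^1·88729; (2/373421) = -1 since 373421 mod 8 = 5, so (177458/373421) = (-1)^1·(88729/373421); sign now -1
reciprocity: (88729/373421) = +1·(373421/88729) since 88729 mod 4 = 1, 373421 mod 4 = 1; sign now -1
(373421/88729) = (18505/88729)   [reduce mod 88729]
reciprocity: (18505/88729) = +1·(88729/18505) since 18505 mod 4 = 1, 88729 mod 4 = 1; sign now -1
(88729/18505) = (14709/18505)   [reduce mod 18505]
reciprocity: (14709/18505) = +1·(18505/14709) since 14709 mod 4 = 1, 18505 mod 4 = 1; sign now -1
(18505/14709) = (3796/14709)   [reduce mod 14709]
3796 = 2^2·949; (2/14709) = -1 since 14709 mod 8 = 5, so (3796/14709) = (-1)^2·(949/14709); sign now -1
reciprocity: (949/14709) = +1·(14709/949) since 949 mod 4 = 1, 14709 mod 4 = 1; sign now -1
(14709/949) = (474/949)   [reduce mod 949]
474 = 2^1·237; (2/949) = -1 since 949 mod 8 = 5, so (474/949) = (-1)^1·(237/949); sign now +1
reciprocity: (237/949) = +1·(949/237) since 237 mod 4 = 1, 949 mod 4 = 1; sign now +1
(949/237) = (1/237)   [reduce mod 237]
(1/237) = 1; final value = sign = +1

1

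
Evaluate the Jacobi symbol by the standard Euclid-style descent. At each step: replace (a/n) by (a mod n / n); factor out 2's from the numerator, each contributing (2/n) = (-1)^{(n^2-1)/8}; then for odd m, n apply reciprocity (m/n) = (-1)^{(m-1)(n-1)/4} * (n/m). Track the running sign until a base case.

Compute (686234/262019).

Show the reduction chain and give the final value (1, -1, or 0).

1

(686234/262019): 686234 mod 262019 = 162196, so (686234/262019) = (162196/262019)
factor out 2^2: 162196 = 2^2·40549; with 262019 mod 8 = 3, (2/262019) = -1; sign now +1; continue with (40549/262019)
flip (40549/262019) -> (262019/40549): both odd, 40549 mod 4 = 1, 262019 mod 4 = 3, so the flip contributes +1; sign now +1
(262019/40549): 262019 mod 40549 = 18725, so (262019/40549) = (18725/40549)
flip (18725/40549) -> (40549/18725): both odd, 18725 mod 4 = 1, 40549 mod 4 = 1, so the flip contributes +1; sign now +1
(40549/18725): 40549 mod 18725 = 3099, so (40549/18725) = (3099/18725)
flip (3099/18725) -> (18725/3099): both odd, 3099 mod 4 = 3, 18725 mod 4 = 1, so the flip contributes +1; sign now +1
(18725/3099): 18725 mod 3099 = 131, so (18725/3099) = (131/3099)
flip (131/3099) -> (3099/131): both odd, 131 mod 4 = 3, 3099 mod 4 = 3, so the flip contributes -1; sign now -1
(3099/131): 3099 mod 131 = 86, so (3099/131) = (86/131)
factor out 2^1: 86 = 2^1·43; with 131 mod 8 = 3, (2/131) = -1; sign now +1; continue with (43/131)
flip (43/131) -> (131/43): both odd, 43 mod 4 = 3, 131 mod 4 = 3, so the flip contributes -1; sign now -1
(131/43): 131 mod 43 = 2, so (131/43) = (2/43)
factor out 2^1: 2 = 2^1·1; with 43 mod 8 = 3, (2/43) = -1; sign now +1; continue with (1/43)
reached (1/43) = 1, so the symbol is +1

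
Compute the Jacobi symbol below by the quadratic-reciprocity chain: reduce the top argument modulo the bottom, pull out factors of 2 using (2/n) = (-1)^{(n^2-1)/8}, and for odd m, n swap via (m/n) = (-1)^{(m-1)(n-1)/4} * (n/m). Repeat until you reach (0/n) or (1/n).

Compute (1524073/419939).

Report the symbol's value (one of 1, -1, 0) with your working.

-1

(1524073/419939): 1524073 mod 419939 = 264256, so (1524073/419939) = (264256/419939)
factor out 2^6: 264256 = 2^6·4129; with 419939 mod 8 = 3, (2/419939) = -1; sign now +1; continue with (4129/419939)
flip (4129/419939) -> (419939/4129): both odd, 4129 mod 4 = 1, 419939 mod 4 = 3, so the flip contributes +1; sign now +1
(419939/4129): 419939 mod 4129 = 2910, so (419939/4129) = (2910/4129)
factor out 2^1: 2910 = 2^1·1455; with 4129 mod 8 = 1, (2/4129) = +1; sign now +1; continue with (1455/4129)
flip (1455/4129) -> (4129/1455): both odd, 1455 mod 4 = 3, 4129 mod 4 = 1, so the flip contributes +1; sign now +1
(4129/1455): 4129 mod 1455 = 1219, so (4129/1455) = (1219/1455)
flip (1219/1455) -> (1455/1219): both odd, 1219 mod 4 = 3, 1455 mod 4 = 3, so the flip contributes -1; sign now -1
(1455/1219): 1455 mod 1219 = 236, so (1455/1219) = (236/1219)
factor out 2^2: 236 = 2^2·59; with 1219 mod 8 = 3, (2/1219) = -1; sign now -1; continue with (59/1219)
flip (59/1219) -> (1219/59): both odd, 59 mod 4 = 3, 1219 mod 4 = 3, so the flip contributes -1; sign now +1
(1219/59): 1219 mod 59 = 39, so (1219/59) = (39/59)
flip (39/59) -> (59/39): both odd, 39 mod 4 = 3, 59 mod 4 = 3, so the flip contributes -1; sign now -1
(59/39): 59 mod 39 = 20, so (59/39) = (20/39)
factor out 2^2: 20 = 2^2·5; with 39 mod 8 = 7, (2/39) = +1; sign now -1; continue with (5/39)
flip (5/39) -> (39/5): both odd, 5 mod 4 = 1, 39 mod 4 = 3, so the flip contributes +1; sign now -1
(39/5): 39 mod 5 = 4, so (39/5) = (4/5)
factor out 2^2: 4 = 2^2·1; with 5 mod 8 = 5, (2/5) = -1; sign now -1; continue with (1/5)
reached (1/5) = 1, so the symbol is -1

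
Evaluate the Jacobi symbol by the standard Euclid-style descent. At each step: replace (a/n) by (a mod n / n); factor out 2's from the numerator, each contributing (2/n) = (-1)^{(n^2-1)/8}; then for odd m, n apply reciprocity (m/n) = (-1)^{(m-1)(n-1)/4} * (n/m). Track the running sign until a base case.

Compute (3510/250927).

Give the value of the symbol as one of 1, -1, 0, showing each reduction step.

1

factor out 2^1: 3510 = 2^1·1755; with 250927 mod 8 = 7, (2/250927) = +1; sign now +1; continue with (1755/250927)
flip (1755/250927) -> (250927/1755): both odd, 1755 mod 4 = 3, 250927 mod 4 = 3, so the flip contributes -1; sign now -1
(250927/1755): 250927 mod 1755 = 1717, so (250927/1755) = (1717/1755)
flip (1717/1755) -> (1755/1717): both odd, 1717 mod 4 = 1, 1755 mod 4 = 3, so the flip contributes +1; sign now -1
(1755/1717): 1755 mod 1717 = 38, so (1755/1717) = (38/1717)
factor out 2^1: 38 = 2^1·19; with 1717 mod 8 = 5, (2/1717) = -1; sign now +1; continue with (19/1717)
flip (19/1717) -> (1717/19): both odd, 19 mod 4 = 3, 1717 mod 4 = 1, so the flip contributes +1; sign now +1
(1717/19): 1717 mod 19 = 7, so (1717/19) = (7/19)
flip (7/19) -> (19/7): both odd, 7 mod 4 = 3, 19 mod 4 = 3, so the flip contributes -1; sign now -1
(19/7): 19 mod 7 = 5, so (19/7) = (5/7)
flip (5/7) -> (7/5): both odd, 5 mod 4 = 1, 7 mod 4 = 3, so the flip contributes +1; sign now -1
(7/5): 7 mod 5 = 2, so (7/5) = (2/5)
factor out 2^1: 2 = 2^1·1; with 5 mod 8 = 5, (2/5) = -1; sign now +1; continue with (1/5)
reached (1/5) = 1, so the symbol is +1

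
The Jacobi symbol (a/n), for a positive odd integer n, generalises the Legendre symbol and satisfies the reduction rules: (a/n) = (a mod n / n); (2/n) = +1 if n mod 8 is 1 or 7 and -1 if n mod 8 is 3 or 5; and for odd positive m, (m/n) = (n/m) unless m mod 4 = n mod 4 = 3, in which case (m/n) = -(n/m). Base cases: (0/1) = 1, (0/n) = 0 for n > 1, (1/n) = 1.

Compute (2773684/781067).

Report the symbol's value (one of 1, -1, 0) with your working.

(2773684/781067) = (430483/781067)   [reduce mod 781067]
reciprocity: (430483/781067) = -1·(781067/430483) since 430483 mod 4 = 3, 781067 mod 4 = 3; sign now -1
(781067/430483) = (350584/430483)   [reduce mod 430483]
350584 = 2^3·43823; (2/430483) = -1 since 430483 mod 8 = 3, so (350584/430483) = (-1)^3·(43823/430483); sign now +1
reciprocity: (43823/430483) = -1·(430483/43823) since 43823 mod 4 = 3, 430483 mod 4 = 3; sign now -1
(430483/43823) = (36076/43823)   [reduce mod 43823]
36076 = 2^2·9019; (2/43823) = +1 since 43823 mod 8 = 7, so (36076/43823) = (+1)^2·(9019/43823); sign now -1
reciprocity: (9019/43823) = -1·(43823/9019) since 9019 mod 4 = 3, 43823 mod 4 = 3; sign now +1
(43823/9019) = (7747/9019)   [reduce mod 9019]
reciprocity: (7747/9019) = -1·(9019/7747) since 7747 mod 4 = 3, 9019 mod 4 = 3; sign now -1
(9019/7747) = (1272/7747)   [reduce mod 7747]
1272 = 2^3·159; (2/7747) = -1 since 7747 mod 8 = 3, so (1272/7747) = (-1)^3·(159/7747); sign now +1
reciprocity: (159/7747) = -1·(7747/159) since 159 mod 4 = 3, 7747 mod 4 = 3; sign now -1
(7747/159) = (115/159)   [reduce mod 159]
reciprocity: (115/159) = -1·(159/115) since 115 mod 4 = 3, 159 mod 4 = 3; sign now +1
(159/115) = (44/115)   [reduce mod 115]
44 = 2^2·11; (2/115) = -1 since 115 mod 8 = 3, so (44/115) = (-1)^2·(11/115); sign now +1
reciprocity: (11/115) = -1·(115/11) since 11 mod 4 = 3, 115 mod 4 = 3; sign now -1
(115/11) = (5/11)   [reduce mod 11]
reciprocity: (5/11) = +1·(11/5) since 5 mod 4 = 1, 11 mod 4 = 3; sign now -1
(11/5) = (1/5)   [reduce mod 5]
(1/5) = 1; final value = sign = -1

-1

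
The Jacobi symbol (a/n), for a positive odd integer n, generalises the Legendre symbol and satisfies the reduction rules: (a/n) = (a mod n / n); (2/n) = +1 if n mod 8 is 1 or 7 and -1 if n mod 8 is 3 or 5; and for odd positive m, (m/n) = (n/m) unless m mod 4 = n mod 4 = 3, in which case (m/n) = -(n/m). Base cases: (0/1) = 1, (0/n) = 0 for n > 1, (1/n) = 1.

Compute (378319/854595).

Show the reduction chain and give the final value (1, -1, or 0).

flip (378319/854595) -> (854595/378319): both odd, 378319 mod 4 = 3, 854595 mod 4 = 3, so the flip contributes -1; sign now -1
(854595/378319): 854595 mod 378319 = 97957, so (854595/378319) = (97957/378319)
flip (97957/378319) -> (378319/97957): both odd, 97957 mod 4 = 1, 378319 mod 4 = 3, so the flip contributes +1; sign now -1
(378319/97957): 378319 mod 97957 = 84448, so (378319/97957) = (84448/97957)
factor out 2^5: 84448 = 2^5·2639; with 97957 mod 8 = 5, (2/97957) = -1; sign now +1; continue with (2639/97957)
flip (2639/97957) -> (97957/2639): both odd, 2639 mod 4 = 3, 97957 mod 4 = 1, so the flip contributes +1; sign now +1
(97957/2639): 97957 mod 2639 = 314, so (97957/2639) = (314/2639)
factor out 2^1: 314 = 2^1·157; with 2639 mod 8 = 7, (2/2639) = +1; sign now +1; continue with (157/2639)
flip (157/2639) -> (2639/157): both odd, 157 mod 4 = 1, 2639 mod 4 = 3, so the flip contributes +1; sign now +1
(2639/157): 2639 mod 157 = 127, so (2639/157) = (127/157)
flip (127/157) -> (157/127): both odd, 127 mod 4 = 3, 157 mod 4 = 1, so the flip contributes +1; sign now +1
(157/127): 157 mod 127 = 30, so (157/127) = (30/127)
factor out 2^1: 30 = 2^1·15; with 127 mod 8 = 7, (2/127) = +1; sign now +1; continue with (15/127)
flip (15/127) -> (127/15): both odd, 15 mod 4 = 3, 127 mod 4 = 3, so the flip contributes -1; sign now -1
(127/15): 127 mod 15 = 7, so (127/15) = (7/15)
flip (7/15) -> (15/7): both odd, 7 mod 4 = 3, 15 mod 4 = 3, so the flip contributes -1; sign now +1
(15/7): 15 mod 7 = 1, so (15/7) = (1/7)
reached (1/7) = 1, so the symbol is +1

1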